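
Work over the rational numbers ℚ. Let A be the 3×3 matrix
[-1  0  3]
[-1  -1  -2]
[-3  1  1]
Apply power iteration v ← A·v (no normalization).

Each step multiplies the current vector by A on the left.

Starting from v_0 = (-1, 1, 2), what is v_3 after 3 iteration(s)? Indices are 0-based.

v_3 = (-68, 42, -67)

v_0 = (-1, 1, 2).
v_1 = A·v_0 = (7, -4, 6).
v_2 = A·v_1 = (11, -15, -19).
v_3 = A·v_2 = (-68, 42, -67).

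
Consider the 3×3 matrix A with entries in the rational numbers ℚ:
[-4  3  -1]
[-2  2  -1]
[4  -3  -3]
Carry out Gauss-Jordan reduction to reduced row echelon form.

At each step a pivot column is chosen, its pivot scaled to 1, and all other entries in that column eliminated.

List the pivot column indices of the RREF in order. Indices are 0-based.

pivot columns: 0, 1, 2

step 1: normalize row 0 (÷-4) = (1, -3/4, 1/4)
  row 1: subtract -2×row0 = (0, 1/2, -1/2)
  row 2: subtract 4×row0 = (0, 0, -4)
step 2: normalize row 1 (÷1/2) = (0, 1, -1)
  row 0: subtract -3/4×row1 = (1, 0, -1/2)
step 3: normalize row 2 (÷-4) = (0, 0, 1)
  row 0: subtract -1/2×row2 = (1, 0, 0)
  row 1: subtract -1×row2 = (0, 1, 0)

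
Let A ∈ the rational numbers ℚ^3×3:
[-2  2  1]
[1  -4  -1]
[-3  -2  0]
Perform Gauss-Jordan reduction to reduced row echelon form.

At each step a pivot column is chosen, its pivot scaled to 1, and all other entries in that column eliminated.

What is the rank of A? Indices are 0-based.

[1] R0 /= -2  ⇒  (1, -1, -1/2)
     R1 -= 1·R0  ⇒  (0, -3, -1/2)
     R2 -= -3·R0  ⇒  (0, -5, -3/2)
[2] R1 /= -3  ⇒  (0, 1, 1/6)
     R0 -= -1·R1  ⇒  (1, 0, -1/3)
     R2 -= -5·R1  ⇒  (0, 0, -2/3)
[3] R2 /= -2/3  ⇒  (0, 0, 1)
     R0 -= -1/3·R2  ⇒  (1, 0, 0)
     R1 -= 1/6·R2  ⇒  (0, 1, 0)

rank = 3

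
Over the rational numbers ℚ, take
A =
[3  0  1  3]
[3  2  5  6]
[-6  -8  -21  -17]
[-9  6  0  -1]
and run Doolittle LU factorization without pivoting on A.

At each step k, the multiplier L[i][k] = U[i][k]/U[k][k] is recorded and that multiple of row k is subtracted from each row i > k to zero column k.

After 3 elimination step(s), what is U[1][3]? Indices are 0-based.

U[1][3] = 3

Step 1: pivot at (0,0) is 3.
  row1 ← row1 − (1)·row0  ⇒  L[1][0]=1, U row1=(0, 2, 4, 3)
  row2 ← row2 − (-2)·row0  ⇒  L[2][0]=-2, U row2=(0, -8, -19, -11)
  row3 ← row3 − (-3)·row0  ⇒  L[3][0]=-3, U row3=(0, 6, 3, 8)
Step 2: pivot at (1,1) is 2.
  row2 ← row2 − (-4)·row1  ⇒  L[2][1]=-4, U row2=(0, 0, -3, 1)
  row3 ← row3 − (3)·row1  ⇒  L[3][1]=3, U row3=(0, 0, -9, -1)
Step 3: pivot at (2,2) is -3.
  row3 ← row3 − (3)·row2  ⇒  L[3][2]=3, U row3=(0, 0, 0, -4)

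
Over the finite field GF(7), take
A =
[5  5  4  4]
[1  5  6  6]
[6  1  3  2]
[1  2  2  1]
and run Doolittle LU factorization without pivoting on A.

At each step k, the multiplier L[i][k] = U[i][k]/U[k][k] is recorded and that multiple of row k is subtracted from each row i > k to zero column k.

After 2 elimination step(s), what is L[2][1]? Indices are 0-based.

L[2][1] = 4

Step 1: pivot at (0,0) is 5.
  row1 ← row1 − (3)·row0  ⇒  L[1][0]=3, U row1=(0, 4, 1, 1)
  row2 ← row2 − (4)·row0  ⇒  L[2][0]=4, U row2=(0, 2, 1, 0)
  row3 ← row3 − (3)·row0  ⇒  L[3][0]=3, U row3=(0, 1, 4, 3)
Step 2: pivot at (1,1) is 4.
  row2 ← row2 − (4)·row1  ⇒  L[2][1]=4, U row2=(0, 0, 4, 3)
  row3 ← row3 − (2)·row1  ⇒  L[3][1]=2, U row3=(0, 0, 2, 1)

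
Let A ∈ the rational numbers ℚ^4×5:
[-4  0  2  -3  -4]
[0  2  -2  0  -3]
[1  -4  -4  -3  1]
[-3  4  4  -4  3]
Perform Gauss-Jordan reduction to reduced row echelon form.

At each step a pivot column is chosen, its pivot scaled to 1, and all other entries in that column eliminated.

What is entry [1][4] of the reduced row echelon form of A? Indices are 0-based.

M[1][4] = -1/50

step 1: normalize row 0 (÷-4) = (1, 0, -1/2, 3/4, 1)
  row 2: subtract 1×row0 = (0, -4, -7/2, -15/4, 0)
  row 3: subtract -3×row0 = (0, 4, 5/2, -7/4, 6)
step 2: normalize row 1 (÷2) = (0, 1, -1, 0, -3/2)
  row 2: subtract -4×row1 = (0, 0, -15/2, -15/4, -6)
  row 3: subtract 4×row1 = (0, 0, 13/2, -7/4, 12)
step 3: normalize row 2 (÷-15/2) = (0, 0, 1, 1/2, 4/5)
  row 0: subtract -1/2×row2 = (1, 0, 0, 1, 7/5)
  row 1: subtract -1×row2 = (0, 1, 0, 1/2, -7/10)
  row 3: subtract 13/2×row2 = (0, 0, 0, -5, 34/5)
step 4: normalize row 3 (÷-5) = (0, 0, 0, 1, -34/25)
  row 0: subtract 1×row3 = (1, 0, 0, 0, 69/25)
  row 1: subtract 1/2×row3 = (0, 1, 0, 0, -1/50)
  row 2: subtract 1/2×row3 = (0, 0, 1, 0, 37/25)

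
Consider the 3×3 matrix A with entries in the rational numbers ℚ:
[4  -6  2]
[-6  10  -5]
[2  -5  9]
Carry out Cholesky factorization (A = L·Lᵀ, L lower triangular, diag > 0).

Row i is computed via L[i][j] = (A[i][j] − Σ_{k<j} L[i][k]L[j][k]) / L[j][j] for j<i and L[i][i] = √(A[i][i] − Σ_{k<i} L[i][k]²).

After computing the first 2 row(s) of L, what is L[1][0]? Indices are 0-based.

Step 1: L[0][0] = √(4) = 2.
  L[1][0] = (-6) / L[0][0] = -3.
Step 2: L[1][1] = √(1) = 1.

L[1][0] = -3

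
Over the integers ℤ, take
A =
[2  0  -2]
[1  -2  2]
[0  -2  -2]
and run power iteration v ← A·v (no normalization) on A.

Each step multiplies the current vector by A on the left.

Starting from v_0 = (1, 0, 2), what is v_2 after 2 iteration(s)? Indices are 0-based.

v_0 = (1, 0, 2).
v_1 = A·v_0 = (-2, 5, -4).
v_2 = A·v_1 = (4, -20, -2).

v_2 = (4, -20, -2)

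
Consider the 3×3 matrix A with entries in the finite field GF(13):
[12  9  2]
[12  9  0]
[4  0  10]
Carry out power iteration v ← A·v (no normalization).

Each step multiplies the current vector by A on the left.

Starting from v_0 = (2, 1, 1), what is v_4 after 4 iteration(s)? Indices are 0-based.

v_4 = (2, 6, 3)

v_0 = (2, 1, 1).
v_1 = A·v_0 = (9, 7, 5).
v_2 = A·v_1 = (12, 2, 8).
v_3 = A·v_2 = (9, 6, 11).
v_4 = A·v_3 = (2, 6, 3).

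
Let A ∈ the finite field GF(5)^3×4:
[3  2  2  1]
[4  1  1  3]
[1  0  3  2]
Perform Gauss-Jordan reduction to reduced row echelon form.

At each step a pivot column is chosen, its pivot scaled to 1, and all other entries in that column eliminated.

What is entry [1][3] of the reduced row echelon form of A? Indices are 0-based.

M[1][3] = 0

[1] R0 /= 3  ⇒  (1, 4, 4, 2)
     R1 -= 4·R0  ⇒  (0, 0, 0, 0)
     R2 -= 1·R0  ⇒  (0, 1, 4, 0)
[2] R1 <-> R2
[2] R1 /= 1  ⇒  (0, 1, 4, 0)
     R0 -= 4·R1  ⇒  (1, 0, 3, 2)
column 2 empty below row 2
column 3 empty below row 2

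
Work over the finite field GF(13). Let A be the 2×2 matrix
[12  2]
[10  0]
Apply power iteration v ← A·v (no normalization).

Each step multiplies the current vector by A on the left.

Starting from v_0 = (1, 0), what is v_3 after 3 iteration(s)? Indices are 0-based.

v_0 = (1, 0).
v_1 = A·v_0 = (12, 10).
v_2 = A·v_1 = (8, 3).
v_3 = A·v_2 = (11, 2).

v_3 = (11, 2)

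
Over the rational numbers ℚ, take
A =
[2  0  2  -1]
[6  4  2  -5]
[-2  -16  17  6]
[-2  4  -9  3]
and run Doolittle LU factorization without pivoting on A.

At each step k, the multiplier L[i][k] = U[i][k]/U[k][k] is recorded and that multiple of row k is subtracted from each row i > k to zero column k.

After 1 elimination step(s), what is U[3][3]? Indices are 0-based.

k=0: U[0][0]=2
  eliminate (1,0): mult=3, new row 1: (0, 4, -4, -2); set L[1][0]=3
  eliminate (2,0): mult=-1, new row 2: (0, -16, 19, 5); set L[2][0]=-1
  eliminate (3,0): mult=-1, new row 3: (0, 4, -7, 2); set L[3][0]=-1

U[3][3] = 2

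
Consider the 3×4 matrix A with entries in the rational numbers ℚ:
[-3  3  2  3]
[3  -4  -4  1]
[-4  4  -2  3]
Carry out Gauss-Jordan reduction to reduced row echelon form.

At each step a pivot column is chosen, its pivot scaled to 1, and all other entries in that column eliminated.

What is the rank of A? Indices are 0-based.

rank = 3

pivot(0,0)=-3: scale R0 → (1, -1, -2/3, -1)
  clear (1,0): R1 −= (3)R0 → (0, -1, -2, 4)
  clear (2,0): R2 −= (-4)R0 → (0, 0, -14/3, -1)
pivot(1,1)=-1: scale R1 → (0, 1, 2, -4)
  clear (0,1): R0 −= (-1)R1 → (1, 0, 4/3, -5)
pivot(2,2)=-14/3: scale R2 → (0, 0, 1, 3/14)
  clear (0,2): R0 −= (4/3)R2 → (1, 0, 0, -37/7)
  clear (1,2): R1 −= (2)R2 → (0, 1, 0, -31/7)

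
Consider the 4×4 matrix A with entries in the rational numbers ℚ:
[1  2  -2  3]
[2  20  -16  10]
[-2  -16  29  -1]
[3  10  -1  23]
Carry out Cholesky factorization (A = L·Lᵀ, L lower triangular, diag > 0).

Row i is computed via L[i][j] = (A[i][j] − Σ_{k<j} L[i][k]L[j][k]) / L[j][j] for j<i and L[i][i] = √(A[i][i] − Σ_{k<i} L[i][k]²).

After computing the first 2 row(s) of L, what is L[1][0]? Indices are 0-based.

L[1][0] = 2

Step 1: L[0][0] = √(1) = 1.
  L[1][0] = (2) / L[0][0] = 2.
Step 2: L[1][1] = √(16) = 4.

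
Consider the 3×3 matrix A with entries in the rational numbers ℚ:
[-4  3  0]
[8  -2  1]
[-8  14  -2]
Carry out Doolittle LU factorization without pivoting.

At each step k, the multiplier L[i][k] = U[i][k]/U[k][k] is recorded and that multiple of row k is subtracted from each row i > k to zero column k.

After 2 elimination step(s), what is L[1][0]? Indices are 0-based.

L[1][0] = -2

k=0: U[0][0]=-4
  eliminate (1,0): mult=-2, new row 1: (0, 4, 1); set L[1][0]=-2
  eliminate (2,0): mult=2, new row 2: (0, 8, -2); set L[2][0]=2
k=1: U[1][1]=4
  eliminate (2,1): mult=2, new row 2: (0, 0, -4); set L[2][1]=2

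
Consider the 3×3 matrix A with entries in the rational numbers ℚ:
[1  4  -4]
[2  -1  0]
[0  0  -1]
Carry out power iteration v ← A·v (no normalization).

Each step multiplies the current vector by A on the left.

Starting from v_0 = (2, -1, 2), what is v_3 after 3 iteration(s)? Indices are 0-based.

v_3 = (-90, 61, -2)

v_0 = (2, -1, 2).
v_1 = A·v_0 = (-10, 5, -2).
v_2 = A·v_1 = (18, -25, 2).
v_3 = A·v_2 = (-90, 61, -2).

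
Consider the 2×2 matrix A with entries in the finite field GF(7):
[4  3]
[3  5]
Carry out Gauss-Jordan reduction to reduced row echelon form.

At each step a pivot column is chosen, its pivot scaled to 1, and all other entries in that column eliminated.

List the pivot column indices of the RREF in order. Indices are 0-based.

step 1: normalize row 0 (÷4) = (1, 6)
  row 1: subtract 3×row0 = (0, 1)
step 2: normalize row 1 (÷1) = (0, 1)
  row 0: subtract 6×row1 = (1, 0)

pivot columns: 0, 1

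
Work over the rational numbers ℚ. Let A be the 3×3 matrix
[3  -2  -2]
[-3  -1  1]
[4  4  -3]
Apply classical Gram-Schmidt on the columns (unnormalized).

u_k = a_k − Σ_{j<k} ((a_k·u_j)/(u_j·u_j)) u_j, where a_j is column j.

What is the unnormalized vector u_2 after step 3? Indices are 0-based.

u_2 = (-184/545, -92/109, -207/545)

Step 1: u_0 = a_0 = (3, -3, 4).
Step 2: u_1 = a_1 − (13/34)·u_0 = (-107/34, 5/34, 42/17).
Step 3: u_2 = a_2 − (-21/34)·u_0 − (-33/545)·u_1 = (-184/545, -92/109, -207/545).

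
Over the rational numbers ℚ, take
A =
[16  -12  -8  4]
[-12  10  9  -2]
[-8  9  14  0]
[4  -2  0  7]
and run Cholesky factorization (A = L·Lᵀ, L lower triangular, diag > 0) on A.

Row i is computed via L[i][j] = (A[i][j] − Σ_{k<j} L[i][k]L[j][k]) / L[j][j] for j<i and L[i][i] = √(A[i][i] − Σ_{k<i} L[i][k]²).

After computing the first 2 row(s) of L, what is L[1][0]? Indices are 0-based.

Step 1: L[0][0] = √(16) = 4.
  L[1][0] = (-12) / L[0][0] = -3.
Step 2: L[1][1] = √(1) = 1.

L[1][0] = -3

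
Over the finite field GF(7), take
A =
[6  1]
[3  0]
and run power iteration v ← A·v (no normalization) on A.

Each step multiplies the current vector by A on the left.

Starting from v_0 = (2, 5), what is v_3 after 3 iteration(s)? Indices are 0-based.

v_0 = (2, 5).
v_1 = A·v_0 = (3, 6).
v_2 = A·v_1 = (3, 2).
v_3 = A·v_2 = (6, 2).

v_3 = (6, 2)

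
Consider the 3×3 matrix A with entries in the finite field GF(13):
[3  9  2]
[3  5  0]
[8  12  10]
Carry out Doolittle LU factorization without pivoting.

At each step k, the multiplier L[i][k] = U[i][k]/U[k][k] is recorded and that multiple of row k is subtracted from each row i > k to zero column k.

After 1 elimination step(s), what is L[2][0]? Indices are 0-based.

L[2][0] = 7

k=0: U[0][0]=3
  eliminate (1,0): mult=1, new row 1: (0, 9, 11); set L[1][0]=1
  eliminate (2,0): mult=7, new row 2: (0, 1, 9); set L[2][0]=7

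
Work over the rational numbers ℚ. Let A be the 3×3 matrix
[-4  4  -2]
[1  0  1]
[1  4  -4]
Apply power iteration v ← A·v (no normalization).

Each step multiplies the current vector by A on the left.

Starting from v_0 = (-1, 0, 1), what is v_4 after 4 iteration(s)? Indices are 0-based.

v_0 = (-1, 0, 1).
v_1 = A·v_0 = (2, 0, -5).
v_2 = A·v_1 = (2, -3, 22).
v_3 = A·v_2 = (-64, 24, -98).
v_4 = A·v_3 = (548, -162, 424).

v_4 = (548, -162, 424)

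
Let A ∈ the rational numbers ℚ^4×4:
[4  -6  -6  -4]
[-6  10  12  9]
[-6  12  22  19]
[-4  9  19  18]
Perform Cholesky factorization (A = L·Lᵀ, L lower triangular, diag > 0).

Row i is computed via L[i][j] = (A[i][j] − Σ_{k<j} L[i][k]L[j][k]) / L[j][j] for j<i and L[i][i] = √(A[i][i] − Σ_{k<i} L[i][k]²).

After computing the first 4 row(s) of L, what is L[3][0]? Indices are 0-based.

L[3][0] = -2

Step 1: L[0][0] = √(4) = 2.
  L[1][0] = (-6) / L[0][0] = -3.
Step 2: L[1][1] = √(1) = 1.
  L[2][0] = (-6) / L[0][0] = -3.
  L[2][1] = (3) / L[1][1] = 3.
Step 3: L[2][2] = √(4) = 2.
  L[3][0] = (-4) / L[0][0] = -2.
  L[3][1] = (3) / L[1][1] = 3.
  L[3][2] = (4) / L[2][2] = 2.
Step 4: L[3][3] = √(1) = 1.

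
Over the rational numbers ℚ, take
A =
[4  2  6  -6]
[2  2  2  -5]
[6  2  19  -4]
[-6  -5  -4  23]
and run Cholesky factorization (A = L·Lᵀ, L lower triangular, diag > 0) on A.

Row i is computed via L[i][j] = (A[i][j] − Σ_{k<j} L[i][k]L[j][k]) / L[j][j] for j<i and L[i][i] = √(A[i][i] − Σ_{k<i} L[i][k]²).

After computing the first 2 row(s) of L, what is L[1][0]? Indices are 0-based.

L[1][0] = 1

Step 1: L[0][0] = √(4) = 2.
  L[1][0] = (2) / L[0][0] = 1.
Step 2: L[1][1] = √(1) = 1.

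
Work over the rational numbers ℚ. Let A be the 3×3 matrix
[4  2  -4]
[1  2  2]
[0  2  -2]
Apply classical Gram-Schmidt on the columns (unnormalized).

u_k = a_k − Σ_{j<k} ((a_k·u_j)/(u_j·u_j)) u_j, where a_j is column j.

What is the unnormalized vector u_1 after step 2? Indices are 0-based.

u_1 = (-6/17, 24/17, 2)

Step 1: u_0 = a_0 = (4, 1, 0).
Step 2: u_1 = a_1 − (10/17)·u_0 = (-6/17, 24/17, 2).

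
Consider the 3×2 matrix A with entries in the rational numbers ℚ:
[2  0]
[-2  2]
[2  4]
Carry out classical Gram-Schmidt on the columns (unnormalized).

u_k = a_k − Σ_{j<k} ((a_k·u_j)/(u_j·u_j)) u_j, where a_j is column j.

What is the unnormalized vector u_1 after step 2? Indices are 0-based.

Step 1: u_0 = a_0 = (2, -2, 2).
Step 2: u_1 = a_1 − (1/3)·u_0 = (-2/3, 8/3, 10/3).

u_1 = (-2/3, 8/3, 10/3)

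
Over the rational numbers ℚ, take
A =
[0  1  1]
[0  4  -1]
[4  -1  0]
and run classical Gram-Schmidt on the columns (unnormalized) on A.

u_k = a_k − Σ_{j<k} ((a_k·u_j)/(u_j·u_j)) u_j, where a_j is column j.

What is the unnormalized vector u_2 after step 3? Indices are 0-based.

Step 1: u_0 = a_0 = (0, 0, 4).
Step 2: u_1 = a_1 − (-1/4)·u_0 = (1, 4, 0).
Step 3: u_2 = a_2 − (0)·u_0 − (-3/17)·u_1 = (20/17, -5/17, 0).

u_2 = (20/17, -5/17, 0)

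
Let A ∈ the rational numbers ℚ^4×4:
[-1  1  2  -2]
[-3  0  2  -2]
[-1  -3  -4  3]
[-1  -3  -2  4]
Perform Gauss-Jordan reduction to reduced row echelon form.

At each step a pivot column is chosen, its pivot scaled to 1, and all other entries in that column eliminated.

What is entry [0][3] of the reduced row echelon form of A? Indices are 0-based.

[1] R0 /= -1  ⇒  (1, -1, -2, 2)
     R1 -= -3·R0  ⇒  (0, -3, -4, 4)
     R2 -= -1·R0  ⇒  (0, -4, -6, 5)
     R3 -= -1·R0  ⇒  (0, -4, -4, 6)
[2] R1 /= -3  ⇒  (0, 1, 4/3, -4/3)
     R0 -= -1·R1  ⇒  (1, 0, -2/3, 2/3)
     R2 -= -4·R1  ⇒  (0, 0, -2/3, -1/3)
     R3 -= -4·R1  ⇒  (0, 0, 4/3, 2/3)
[3] R2 /= -2/3  ⇒  (0, 0, 1, 1/2)
     R0 -= -2/3·R2  ⇒  (1, 0, 0, 1)
     R1 -= 4/3·R2  ⇒  (0, 1, 0, -2)
     R3 -= 4/3·R2  ⇒  (0, 0, 0, 0)
column 3 empty below row 3

M[0][3] = 1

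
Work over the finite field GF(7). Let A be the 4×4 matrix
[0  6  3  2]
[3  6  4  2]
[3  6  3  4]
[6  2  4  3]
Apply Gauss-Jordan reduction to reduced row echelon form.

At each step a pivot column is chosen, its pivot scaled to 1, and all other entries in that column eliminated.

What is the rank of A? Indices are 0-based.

rank = 4

[1] R0 <-> R1
[1] R0 /= 3  ⇒  (1, 2, 6, 3)
     R2 -= 3·R0  ⇒  (0, 0, 6, 2)
     R3 -= 6·R0  ⇒  (0, 4, 3, 6)
[2] R1 /= 6  ⇒  (0, 1, 4, 5)
     R0 -= 2·R1  ⇒  (1, 0, 5, 0)
     R3 -= 4·R1  ⇒  (0, 0, 1, 0)
[3] R2 /= 6  ⇒  (0, 0, 1, 5)
     R0 -= 5·R2  ⇒  (1, 0, 0, 3)
     R1 -= 4·R2  ⇒  (0, 1, 0, 6)
     R3 -= 1·R2  ⇒  (0, 0, 0, 2)
[4] R3 /= 2  ⇒  (0, 0, 0, 1)
     R0 -= 3·R3  ⇒  (1, 0, 0, 0)
     R1 -= 6·R3  ⇒  (0, 1, 0, 0)
     R2 -= 5·R3  ⇒  (0, 0, 1, 0)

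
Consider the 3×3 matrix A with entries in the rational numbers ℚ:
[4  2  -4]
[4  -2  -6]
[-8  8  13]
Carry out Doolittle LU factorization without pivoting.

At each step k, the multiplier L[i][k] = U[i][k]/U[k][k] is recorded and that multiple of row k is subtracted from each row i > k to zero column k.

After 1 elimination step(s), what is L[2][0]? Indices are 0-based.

L[2][0] = -2

k=0: U[0][0]=4
  eliminate (1,0): mult=1, new row 1: (0, -4, -2); set L[1][0]=1
  eliminate (2,0): mult=-2, new row 2: (0, 12, 5); set L[2][0]=-2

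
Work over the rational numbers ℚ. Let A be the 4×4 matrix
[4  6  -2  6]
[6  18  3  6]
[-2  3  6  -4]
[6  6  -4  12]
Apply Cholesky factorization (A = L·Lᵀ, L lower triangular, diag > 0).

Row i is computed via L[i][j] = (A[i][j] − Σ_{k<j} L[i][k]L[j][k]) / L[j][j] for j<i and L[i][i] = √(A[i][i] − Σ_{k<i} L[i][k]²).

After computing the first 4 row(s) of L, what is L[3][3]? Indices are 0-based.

L[3][3] = 1

Step 1: L[0][0] = √(4) = 2.
  L[1][0] = (6) / L[0][0] = 3.
Step 2: L[1][1] = √(9) = 3.
  L[2][0] = (-2) / L[0][0] = -1.
  L[2][1] = (6) / L[1][1] = 2.
Step 3: L[2][2] = √(1) = 1.
  L[3][0] = (6) / L[0][0] = 3.
  L[3][1] = (-3) / L[1][1] = -1.
  L[3][2] = (1) / L[2][2] = 1.
Step 4: L[3][3] = √(1) = 1.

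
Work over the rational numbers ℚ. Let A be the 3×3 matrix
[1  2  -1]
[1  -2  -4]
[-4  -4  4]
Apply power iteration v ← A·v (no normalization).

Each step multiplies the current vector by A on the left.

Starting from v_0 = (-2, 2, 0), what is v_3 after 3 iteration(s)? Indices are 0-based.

v_3 = (2, -102, 48)

v_0 = (-2, 2, 0).
v_1 = A·v_0 = (2, -6, 0).
v_2 = A·v_1 = (-10, 14, 16).
v_3 = A·v_2 = (2, -102, 48).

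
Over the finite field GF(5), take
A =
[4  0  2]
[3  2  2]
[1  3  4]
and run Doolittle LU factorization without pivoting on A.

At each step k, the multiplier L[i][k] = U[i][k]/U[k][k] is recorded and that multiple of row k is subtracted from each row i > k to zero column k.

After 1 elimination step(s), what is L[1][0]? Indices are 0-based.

k=0: U[0][0]=4
  eliminate (1,0): mult=2, new row 1: (0, 2, 3); set L[1][0]=2
  eliminate (2,0): mult=4, new row 2: (0, 3, 1); set L[2][0]=4

L[1][0] = 2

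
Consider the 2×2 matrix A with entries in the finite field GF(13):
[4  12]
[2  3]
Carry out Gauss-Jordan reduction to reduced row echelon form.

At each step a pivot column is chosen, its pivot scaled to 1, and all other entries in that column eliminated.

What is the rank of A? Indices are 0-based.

pivot(0,0)=4: scale R0 → (1, 3)
  clear (1,0): R1 −= (2)R0 → (0, 10)
pivot(1,1)=10: scale R1 → (0, 1)
  clear (0,1): R0 −= (3)R1 → (1, 0)

rank = 2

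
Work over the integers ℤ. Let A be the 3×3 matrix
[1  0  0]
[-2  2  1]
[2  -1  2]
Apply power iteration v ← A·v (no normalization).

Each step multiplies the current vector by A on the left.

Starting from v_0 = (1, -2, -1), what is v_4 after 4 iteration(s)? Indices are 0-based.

v_4 = (1, 6, 103)

v_0 = (1, -2, -1).
v_1 = A·v_0 = (1, -7, 2).
v_2 = A·v_1 = (1, -14, 13).
v_3 = A·v_2 = (1, -17, 42).
v_4 = A·v_3 = (1, 6, 103).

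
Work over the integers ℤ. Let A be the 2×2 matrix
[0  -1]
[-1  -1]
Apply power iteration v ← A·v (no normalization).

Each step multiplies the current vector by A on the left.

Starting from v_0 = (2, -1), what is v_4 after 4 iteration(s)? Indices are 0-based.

v_4 = (1, 1)

v_0 = (2, -1).
v_1 = A·v_0 = (1, -1).
v_2 = A·v_1 = (1, 0).
v_3 = A·v_2 = (0, -1).
v_4 = A·v_3 = (1, 1).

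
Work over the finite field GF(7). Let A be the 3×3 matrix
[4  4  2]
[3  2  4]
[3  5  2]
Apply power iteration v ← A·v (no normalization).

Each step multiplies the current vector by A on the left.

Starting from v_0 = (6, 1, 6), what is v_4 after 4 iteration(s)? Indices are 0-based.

v_4 = (2, 2, 0)

v_0 = (6, 1, 6).
v_1 = A·v_0 = (5, 2, 0).
v_2 = A·v_1 = (0, 5, 4).
v_3 = A·v_2 = (0, 5, 5).
v_4 = A·v_3 = (2, 2, 0).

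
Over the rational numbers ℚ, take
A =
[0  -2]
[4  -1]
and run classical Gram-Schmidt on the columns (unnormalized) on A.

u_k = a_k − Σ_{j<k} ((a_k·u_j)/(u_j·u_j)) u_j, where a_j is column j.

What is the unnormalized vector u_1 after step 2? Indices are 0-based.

u_1 = (-2, 0)

Step 1: u_0 = a_0 = (0, 4).
Step 2: u_1 = a_1 − (-1/4)·u_0 = (-2, 0).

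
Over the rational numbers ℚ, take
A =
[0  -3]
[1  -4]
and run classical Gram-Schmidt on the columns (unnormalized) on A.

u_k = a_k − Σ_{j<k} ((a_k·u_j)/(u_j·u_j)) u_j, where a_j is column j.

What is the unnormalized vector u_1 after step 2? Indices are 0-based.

u_1 = (-3, 0)

Step 1: u_0 = a_0 = (0, 1).
Step 2: u_1 = a_1 − (-4)·u_0 = (-3, 0).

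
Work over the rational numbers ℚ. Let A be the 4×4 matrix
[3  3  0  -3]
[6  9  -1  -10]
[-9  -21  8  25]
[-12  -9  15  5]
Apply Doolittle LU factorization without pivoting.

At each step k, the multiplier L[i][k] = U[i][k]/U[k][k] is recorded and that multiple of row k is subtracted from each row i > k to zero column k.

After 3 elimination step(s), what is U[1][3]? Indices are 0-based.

U[1][3] = -4

[col 0] pivot 3
  R1 -= 2*R0 → (0, 3, -1, -4)  (L[1][0] := 2)
  R2 -= -3*R0 → (0, -12, 8, 16)  (L[2][0] := -3)
  R3 -= -4*R0 → (0, 3, 15, -7)  (L[3][0] := -4)
[col 1] pivot 3
  R2 -= -4*R1 → (0, 0, 4, 0)  (L[2][1] := -4)
  R3 -= 1*R1 → (0, 0, 16, -3)  (L[3][1] := 1)
[col 2] pivot 4
  R3 -= 4*R2 → (0, 0, 0, -3)  (L[3][2] := 4)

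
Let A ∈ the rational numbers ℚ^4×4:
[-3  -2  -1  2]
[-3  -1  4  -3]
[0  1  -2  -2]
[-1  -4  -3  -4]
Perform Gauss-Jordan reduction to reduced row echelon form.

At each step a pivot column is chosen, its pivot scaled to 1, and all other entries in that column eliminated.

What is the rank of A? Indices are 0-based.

pivot(0,0)=-3: scale R0 → (1, 2/3, 1/3, -2/3)
  clear (1,0): R1 −= (-3)R0 → (0, 1, 5, -5)
  clear (3,0): R3 −= (-1)R0 → (0, -10/3, -8/3, -14/3)
pivot(1,1)=1: scale R1 → (0, 1, 5, -5)
  clear (0,1): R0 −= (2/3)R1 → (1, 0, -3, 8/3)
  clear (2,1): R2 −= (1)R1 → (0, 0, -7, 3)
  clear (3,1): R3 −= (-10/3)R1 → (0, 0, 14, -64/3)
pivot(2,2)=-7: scale R2 → (0, 0, 1, -3/7)
  clear (0,2): R0 −= (-3)R2 → (1, 0, 0, 29/21)
  clear (1,2): R1 −= (5)R2 → (0, 1, 0, -20/7)
  clear (3,2): R3 −= (14)R2 → (0, 0, 0, -46/3)
pivot(3,3)=-46/3: scale R3 → (0, 0, 0, 1)
  clear (0,3): R0 −= (29/21)R3 → (1, 0, 0, 0)
  clear (1,3): R1 −= (-20/7)R3 → (0, 1, 0, 0)
  clear (2,3): R2 −= (-3/7)R3 → (0, 0, 1, 0)

rank = 4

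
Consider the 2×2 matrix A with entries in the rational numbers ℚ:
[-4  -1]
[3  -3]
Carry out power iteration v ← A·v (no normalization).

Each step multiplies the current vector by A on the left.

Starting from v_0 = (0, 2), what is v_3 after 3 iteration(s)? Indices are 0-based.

v_3 = (-68, 6)

v_0 = (0, 2).
v_1 = A·v_0 = (-2, -6).
v_2 = A·v_1 = (14, 12).
v_3 = A·v_2 = (-68, 6).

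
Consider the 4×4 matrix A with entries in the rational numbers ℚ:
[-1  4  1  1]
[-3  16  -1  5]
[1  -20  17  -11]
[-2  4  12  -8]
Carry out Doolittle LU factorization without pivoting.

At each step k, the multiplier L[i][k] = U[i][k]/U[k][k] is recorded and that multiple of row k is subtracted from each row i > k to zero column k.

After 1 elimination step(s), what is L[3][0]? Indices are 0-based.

L[3][0] = 2

[col 0] pivot -1
  R1 -= 3*R0 → (0, 4, -4, 2)  (L[1][0] := 3)
  R2 -= -1*R0 → (0, -16, 18, -10)  (L[2][0] := -1)
  R3 -= 2*R0 → (0, -4, 10, -10)  (L[3][0] := 2)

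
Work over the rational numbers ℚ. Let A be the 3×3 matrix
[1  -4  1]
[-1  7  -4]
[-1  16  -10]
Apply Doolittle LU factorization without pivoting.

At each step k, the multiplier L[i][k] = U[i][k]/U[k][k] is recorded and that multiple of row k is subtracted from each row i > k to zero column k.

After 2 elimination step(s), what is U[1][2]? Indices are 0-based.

U[1][2] = -3

Step 1: pivot at (0,0) is 1.
  row1 ← row1 − (-1)·row0  ⇒  L[1][0]=-1, U row1=(0, 3, -3)
  row2 ← row2 − (-1)·row0  ⇒  L[2][0]=-1, U row2=(0, 12, -9)
Step 2: pivot at (1,1) is 3.
  row2 ← row2 − (4)·row1  ⇒  L[2][1]=4, U row2=(0, 0, 3)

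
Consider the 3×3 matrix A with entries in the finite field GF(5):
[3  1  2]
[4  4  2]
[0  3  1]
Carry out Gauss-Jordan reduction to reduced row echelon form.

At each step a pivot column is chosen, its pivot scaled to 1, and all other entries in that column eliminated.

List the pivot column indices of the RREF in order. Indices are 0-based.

pivot columns: 0, 1, 2

[1] R0 /= 3  ⇒  (1, 2, 4)
     R1 -= 4·R0  ⇒  (0, 1, 1)
[2] R1 /= 1  ⇒  (0, 1, 1)
     R0 -= 2·R1  ⇒  (1, 0, 2)
     R2 -= 3·R1  ⇒  (0, 0, 3)
[3] R2 /= 3  ⇒  (0, 0, 1)
     R0 -= 2·R2  ⇒  (1, 0, 0)
     R1 -= 1·R2  ⇒  (0, 1, 0)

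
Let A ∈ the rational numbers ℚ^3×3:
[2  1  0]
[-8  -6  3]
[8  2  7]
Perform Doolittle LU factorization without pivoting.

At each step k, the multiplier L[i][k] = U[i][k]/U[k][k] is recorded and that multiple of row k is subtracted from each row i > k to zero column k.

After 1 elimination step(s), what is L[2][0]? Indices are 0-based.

k=0: U[0][0]=2
  eliminate (1,0): mult=-4, new row 1: (0, -2, 3); set L[1][0]=-4
  eliminate (2,0): mult=4, new row 2: (0, -2, 7); set L[2][0]=4

L[2][0] = 4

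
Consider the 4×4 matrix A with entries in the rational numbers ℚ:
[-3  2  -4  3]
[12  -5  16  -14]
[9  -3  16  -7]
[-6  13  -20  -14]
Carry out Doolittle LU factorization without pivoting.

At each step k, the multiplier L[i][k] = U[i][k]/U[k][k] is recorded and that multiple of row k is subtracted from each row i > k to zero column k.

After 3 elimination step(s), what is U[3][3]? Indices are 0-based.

U[3][3] = -2

k=0: U[0][0]=-3
  eliminate (1,0): mult=-4, new row 1: (0, 3, 0, -2); set L[1][0]=-4
  eliminate (2,0): mult=-3, new row 2: (0, 3, 4, 2); set L[2][0]=-3
  eliminate (3,0): mult=2, new row 3: (0, 9, -12, -20); set L[3][0]=2
k=1: U[1][1]=3
  eliminate (2,1): mult=1, new row 2: (0, 0, 4, 4); set L[2][1]=1
  eliminate (3,1): mult=3, new row 3: (0, 0, -12, -14); set L[3][1]=3
k=2: U[2][2]=4
  eliminate (3,2): mult=-3, new row 3: (0, 0, 0, -2); set L[3][2]=-3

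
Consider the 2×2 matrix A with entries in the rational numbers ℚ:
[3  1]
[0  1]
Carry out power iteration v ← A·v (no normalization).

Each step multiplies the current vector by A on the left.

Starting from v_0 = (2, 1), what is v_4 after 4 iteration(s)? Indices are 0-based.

v_0 = (2, 1).
v_1 = A·v_0 = (7, 1).
v_2 = A·v_1 = (22, 1).
v_3 = A·v_2 = (67, 1).
v_4 = A·v_3 = (202, 1).

v_4 = (202, 1)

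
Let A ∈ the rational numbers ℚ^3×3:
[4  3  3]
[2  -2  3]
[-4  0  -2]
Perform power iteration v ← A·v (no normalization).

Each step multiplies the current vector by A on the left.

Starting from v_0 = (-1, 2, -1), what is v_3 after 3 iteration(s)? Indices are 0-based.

v_0 = (-1, 2, -1).
v_1 = A·v_0 = (-1, -9, 6).
v_2 = A·v_1 = (-13, 34, -8).
v_3 = A·v_2 = (26, -118, 68).

v_3 = (26, -118, 68)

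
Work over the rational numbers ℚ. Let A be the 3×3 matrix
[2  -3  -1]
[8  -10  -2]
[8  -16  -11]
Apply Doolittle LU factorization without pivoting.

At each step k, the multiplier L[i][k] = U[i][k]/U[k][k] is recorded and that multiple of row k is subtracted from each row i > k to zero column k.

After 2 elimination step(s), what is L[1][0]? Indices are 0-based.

L[1][0] = 4

Step 1: pivot at (0,0) is 2.
  row1 ← row1 − (4)·row0  ⇒  L[1][0]=4, U row1=(0, 2, 2)
  row2 ← row2 − (4)·row0  ⇒  L[2][0]=4, U row2=(0, -4, -7)
Step 2: pivot at (1,1) is 2.
  row2 ← row2 − (-2)·row1  ⇒  L[2][1]=-2, U row2=(0, 0, -3)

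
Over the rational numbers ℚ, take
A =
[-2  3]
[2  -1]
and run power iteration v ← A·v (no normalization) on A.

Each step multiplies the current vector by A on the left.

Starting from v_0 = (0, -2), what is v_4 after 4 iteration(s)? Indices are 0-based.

v_4 = (306, -206)

v_0 = (0, -2).
v_1 = A·v_0 = (-6, 2).
v_2 = A·v_1 = (18, -14).
v_3 = A·v_2 = (-78, 50).
v_4 = A·v_3 = (306, -206).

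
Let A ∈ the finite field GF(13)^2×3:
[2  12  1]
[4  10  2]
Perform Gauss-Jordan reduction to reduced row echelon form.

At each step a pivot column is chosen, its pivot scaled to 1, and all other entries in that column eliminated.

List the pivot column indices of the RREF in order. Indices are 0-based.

[1] R0 /= 2  ⇒  (1, 6, 7)
     R1 -= 4·R0  ⇒  (0, 12, 0)
[2] R1 /= 12  ⇒  (0, 1, 0)
     R0 -= 6·R1  ⇒  (1, 0, 7)

pivot columns: 0, 1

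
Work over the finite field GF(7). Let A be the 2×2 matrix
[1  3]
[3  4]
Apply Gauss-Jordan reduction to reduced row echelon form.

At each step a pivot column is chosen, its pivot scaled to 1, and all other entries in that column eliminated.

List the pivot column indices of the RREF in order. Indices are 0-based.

pivot(0,0)=1: scale R0 → (1, 3)
  clear (1,0): R1 −= (3)R0 → (0, 2)
pivot(1,1)=2: scale R1 → (0, 1)
  clear (0,1): R0 −= (3)R1 → (1, 0)

pivot columns: 0, 1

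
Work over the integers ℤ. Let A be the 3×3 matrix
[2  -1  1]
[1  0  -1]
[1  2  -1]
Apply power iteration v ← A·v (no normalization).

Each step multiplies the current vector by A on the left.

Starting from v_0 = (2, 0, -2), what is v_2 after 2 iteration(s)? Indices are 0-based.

v_2 = (4, -2, 6)

v_0 = (2, 0, -2).
v_1 = A·v_0 = (2, 4, 4).
v_2 = A·v_1 = (4, -2, 6).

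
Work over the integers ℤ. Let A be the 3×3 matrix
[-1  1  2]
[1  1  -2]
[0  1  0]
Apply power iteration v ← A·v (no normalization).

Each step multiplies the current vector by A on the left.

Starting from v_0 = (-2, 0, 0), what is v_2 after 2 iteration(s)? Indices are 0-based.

v_0 = (-2, 0, 0).
v_1 = A·v_0 = (2, -2, 0).
v_2 = A·v_1 = (-4, 0, -2).

v_2 = (-4, 0, -2)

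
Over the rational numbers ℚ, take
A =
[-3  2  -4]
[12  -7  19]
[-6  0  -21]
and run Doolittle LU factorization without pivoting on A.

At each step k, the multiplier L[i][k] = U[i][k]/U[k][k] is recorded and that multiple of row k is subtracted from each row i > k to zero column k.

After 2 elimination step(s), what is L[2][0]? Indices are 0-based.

L[2][0] = 2

k=0: U[0][0]=-3
  eliminate (1,0): mult=-4, new row 1: (0, 1, 3); set L[1][0]=-4
  eliminate (2,0): mult=2, new row 2: (0, -4, -13); set L[2][0]=2
k=1: U[1][1]=1
  eliminate (2,1): mult=-4, new row 2: (0, 0, -1); set L[2][1]=-4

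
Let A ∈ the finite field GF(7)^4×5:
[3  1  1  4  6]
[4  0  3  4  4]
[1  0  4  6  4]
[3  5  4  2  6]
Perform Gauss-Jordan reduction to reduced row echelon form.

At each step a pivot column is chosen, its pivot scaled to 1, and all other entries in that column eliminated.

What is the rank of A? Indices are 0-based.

step 1: normalize row 0 (÷3) = (1, 5, 5, 6, 2)
  row 1: subtract 4×row0 = (0, 1, 4, 1, 3)
  row 2: subtract 1×row0 = (0, 2, 6, 0, 2)
  row 3: subtract 3×row0 = (0, 4, 3, 5, 0)
step 2: normalize row 1 (÷1) = (0, 1, 4, 1, 3)
  row 0: subtract 5×row1 = (1, 0, 6, 1, 1)
  row 2: subtract 2×row1 = (0, 0, 5, 5, 3)
  row 3: subtract 4×row1 = (0, 0, 1, 1, 2)
step 3: normalize row 2 (÷5) = (0, 0, 1, 1, 2)
  row 0: subtract 6×row2 = (1, 0, 0, 2, 3)
  row 1: subtract 4×row2 = (0, 1, 0, 4, 2)
  row 3: subtract 1×row2 = (0, 0, 0, 0, 0)
skip col 3 (zero from row 3)
skip col 4 (zero from row 3)

rank = 3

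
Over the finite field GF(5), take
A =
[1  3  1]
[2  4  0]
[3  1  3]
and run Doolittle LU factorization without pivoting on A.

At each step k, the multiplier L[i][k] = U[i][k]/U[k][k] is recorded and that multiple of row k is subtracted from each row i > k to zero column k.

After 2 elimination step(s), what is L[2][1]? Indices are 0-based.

L[2][1] = 4

k=0: U[0][0]=1
  eliminate (1,0): mult=2, new row 1: (0, 3, 3); set L[1][0]=2
  eliminate (2,0): mult=3, new row 2: (0, 2, 0); set L[2][0]=3
k=1: U[1][1]=3
  eliminate (2,1): mult=4, new row 2: (0, 0, 3); set L[2][1]=4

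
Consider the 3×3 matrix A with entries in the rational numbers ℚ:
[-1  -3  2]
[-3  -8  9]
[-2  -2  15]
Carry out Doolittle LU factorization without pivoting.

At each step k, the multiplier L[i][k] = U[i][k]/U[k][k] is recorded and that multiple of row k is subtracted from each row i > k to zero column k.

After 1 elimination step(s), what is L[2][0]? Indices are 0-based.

k=0: U[0][0]=-1
  eliminate (1,0): mult=3, new row 1: (0, 1, 3); set L[1][0]=3
  eliminate (2,0): mult=2, new row 2: (0, 4, 11); set L[2][0]=2

L[2][0] = 2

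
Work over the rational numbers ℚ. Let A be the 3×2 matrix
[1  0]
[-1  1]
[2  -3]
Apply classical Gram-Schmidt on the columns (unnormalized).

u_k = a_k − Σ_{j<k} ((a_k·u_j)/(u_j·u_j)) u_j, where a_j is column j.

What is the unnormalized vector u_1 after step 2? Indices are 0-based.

Step 1: u_0 = a_0 = (1, -1, 2).
Step 2: u_1 = a_1 − (-7/6)·u_0 = (7/6, -1/6, -2/3).

u_1 = (7/6, -1/6, -2/3)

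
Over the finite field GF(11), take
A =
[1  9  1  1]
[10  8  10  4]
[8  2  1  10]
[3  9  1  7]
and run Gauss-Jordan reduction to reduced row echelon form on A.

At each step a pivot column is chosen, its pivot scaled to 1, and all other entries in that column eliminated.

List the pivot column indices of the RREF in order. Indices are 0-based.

pivot columns: 0, 1, 2, 3

step 1: normalize row 0 (÷1) = (1, 9, 1, 1)
  row 1: subtract 10×row0 = (0, 6, 0, 5)
  row 2: subtract 8×row0 = (0, 7, 4, 2)
  row 3: subtract 3×row0 = (0, 4, 9, 4)
step 2: normalize row 1 (÷6) = (0, 1, 0, 10)
  row 0: subtract 9×row1 = (1, 0, 1, 10)
  row 2: subtract 7×row1 = (0, 0, 4, 9)
  row 3: subtract 4×row1 = (0, 0, 9, 8)
step 3: normalize row 2 (÷4) = (0, 0, 1, 5)
  row 0: subtract 1×row2 = (1, 0, 0, 5)
  row 3: subtract 9×row2 = (0, 0, 0, 7)
step 4: normalize row 3 (÷7) = (0, 0, 0, 1)
  row 0: subtract 5×row3 = (1, 0, 0, 0)
  row 1: subtract 10×row3 = (0, 1, 0, 0)
  row 2: subtract 5×row3 = (0, 0, 1, 0)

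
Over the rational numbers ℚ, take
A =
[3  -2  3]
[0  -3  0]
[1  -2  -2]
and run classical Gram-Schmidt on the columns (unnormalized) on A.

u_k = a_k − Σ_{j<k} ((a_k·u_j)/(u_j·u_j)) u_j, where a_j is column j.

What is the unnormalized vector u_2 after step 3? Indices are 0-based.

Step 1: u_0 = a_0 = (3, 0, 1).
Step 2: u_1 = a_1 − (-4/5)·u_0 = (2/5, -3, -6/5).
Step 3: u_2 = a_2 − (7/10)·u_0 − (18/53)·u_1 = (81/106, 54/53, -243/106).

u_2 = (81/106, 54/53, -243/106)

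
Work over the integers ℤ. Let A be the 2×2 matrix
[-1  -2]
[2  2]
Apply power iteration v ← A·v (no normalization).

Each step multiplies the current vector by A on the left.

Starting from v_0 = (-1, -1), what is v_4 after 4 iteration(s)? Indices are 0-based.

v_0 = (-1, -1).
v_1 = A·v_0 = (3, -4).
v_2 = A·v_1 = (5, -2).
v_3 = A·v_2 = (-1, 6).
v_4 = A·v_3 = (-11, 10).

v_4 = (-11, 10)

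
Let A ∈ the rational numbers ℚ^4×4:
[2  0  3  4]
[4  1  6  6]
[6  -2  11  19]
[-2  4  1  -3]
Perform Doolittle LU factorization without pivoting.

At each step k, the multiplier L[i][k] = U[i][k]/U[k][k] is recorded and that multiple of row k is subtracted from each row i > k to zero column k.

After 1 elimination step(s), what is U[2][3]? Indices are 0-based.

U[2][3] = 7

k=0: U[0][0]=2
  eliminate (1,0): mult=2, new row 1: (0, 1, 0, -2); set L[1][0]=2
  eliminate (2,0): mult=3, new row 2: (0, -2, 2, 7); set L[2][0]=3
  eliminate (3,0): mult=-1, new row 3: (0, 4, 4, 1); set L[3][0]=-1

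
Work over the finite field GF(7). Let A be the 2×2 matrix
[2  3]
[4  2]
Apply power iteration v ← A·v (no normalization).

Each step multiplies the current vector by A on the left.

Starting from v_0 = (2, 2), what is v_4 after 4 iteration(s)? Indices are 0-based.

v_4 = (5, 2)

v_0 = (2, 2).
v_1 = A·v_0 = (3, 5).
v_2 = A·v_1 = (0, 1).
v_3 = A·v_2 = (3, 2).
v_4 = A·v_3 = (5, 2).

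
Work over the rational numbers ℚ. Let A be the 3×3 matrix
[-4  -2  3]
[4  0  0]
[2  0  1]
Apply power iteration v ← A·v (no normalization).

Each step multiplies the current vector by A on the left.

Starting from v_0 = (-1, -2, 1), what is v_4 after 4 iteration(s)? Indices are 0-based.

v_4 = (-383, 524, 205)

v_0 = (-1, -2, 1).
v_1 = A·v_0 = (11, -4, -1).
v_2 = A·v_1 = (-39, 44, 21).
v_3 = A·v_2 = (131, -156, -57).
v_4 = A·v_3 = (-383, 524, 205).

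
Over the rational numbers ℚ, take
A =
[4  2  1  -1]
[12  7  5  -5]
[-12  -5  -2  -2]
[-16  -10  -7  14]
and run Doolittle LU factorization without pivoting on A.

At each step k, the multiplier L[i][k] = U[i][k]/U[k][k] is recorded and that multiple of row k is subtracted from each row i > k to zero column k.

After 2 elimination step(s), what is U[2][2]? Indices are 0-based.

Step 1: pivot at (0,0) is 4.
  row1 ← row1 − (3)·row0  ⇒  L[1][0]=3, U row1=(0, 1, 2, -2)
  row2 ← row2 − (-3)·row0  ⇒  L[2][0]=-3, U row2=(0, 1, 1, -5)
  row3 ← row3 − (-4)·row0  ⇒  L[3][0]=-4, U row3=(0, -2, -3, 10)
Step 2: pivot at (1,1) is 1.
  row2 ← row2 − (1)·row1  ⇒  L[2][1]=1, U row2=(0, 0, -1, -3)
  row3 ← row3 − (-2)·row1  ⇒  L[3][1]=-2, U row3=(0, 0, 1, 6)

U[2][2] = -1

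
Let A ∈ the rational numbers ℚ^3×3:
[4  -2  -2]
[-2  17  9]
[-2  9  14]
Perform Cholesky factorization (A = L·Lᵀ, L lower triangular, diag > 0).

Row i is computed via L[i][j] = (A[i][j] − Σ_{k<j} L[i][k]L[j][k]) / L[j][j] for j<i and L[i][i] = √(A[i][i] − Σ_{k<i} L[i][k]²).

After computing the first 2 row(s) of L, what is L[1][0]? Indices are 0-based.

Step 1: L[0][0] = √(4) = 2.
  L[1][0] = (-2) / L[0][0] = -1.
Step 2: L[1][1] = √(16) = 4.

L[1][0] = -1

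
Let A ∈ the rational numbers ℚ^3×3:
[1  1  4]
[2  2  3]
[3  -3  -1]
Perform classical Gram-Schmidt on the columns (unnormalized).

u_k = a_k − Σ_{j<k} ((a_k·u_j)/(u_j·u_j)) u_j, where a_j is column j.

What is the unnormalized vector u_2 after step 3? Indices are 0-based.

Step 1: u_0 = a_0 = (1, 2, 3).
Step 2: u_1 = a_1 − (-2/7)·u_0 = (9/7, 18/7, -15/7).
Step 3: u_2 = a_2 − (1/2)·u_0 − (7/6)·u_1 = (2, -1, 0).

u_2 = (2, -1, 0)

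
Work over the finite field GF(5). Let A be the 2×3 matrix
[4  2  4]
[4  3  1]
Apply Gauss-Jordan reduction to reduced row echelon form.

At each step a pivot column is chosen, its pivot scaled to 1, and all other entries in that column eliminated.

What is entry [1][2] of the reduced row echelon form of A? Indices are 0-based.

[1] R0 /= 4  ⇒  (1, 3, 1)
     R1 -= 4·R0  ⇒  (0, 1, 2)
[2] R1 /= 1  ⇒  (0, 1, 2)
     R0 -= 3·R1  ⇒  (1, 0, 0)

M[1][2] = 2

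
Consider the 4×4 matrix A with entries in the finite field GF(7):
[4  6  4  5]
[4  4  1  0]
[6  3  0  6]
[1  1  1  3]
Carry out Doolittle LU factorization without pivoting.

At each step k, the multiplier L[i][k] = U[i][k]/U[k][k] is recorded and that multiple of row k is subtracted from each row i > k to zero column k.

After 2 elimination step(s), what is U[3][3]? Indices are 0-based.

U[3][3] = 3

[col 0] pivot 4
  R1 -= 1*R0 → (0, 5, 4, 2)  (L[1][0] := 1)
  R2 -= 5*R0 → (0, 1, 1, 2)  (L[2][0] := 5)
  R3 -= 2*R0 → (0, 3, 0, 0)  (L[3][0] := 2)
[col 1] pivot 5
  R2 -= 3*R1 → (0, 0, 3, 3)  (L[2][1] := 3)
  R3 -= 2*R1 → (0, 0, 6, 3)  (L[3][1] := 2)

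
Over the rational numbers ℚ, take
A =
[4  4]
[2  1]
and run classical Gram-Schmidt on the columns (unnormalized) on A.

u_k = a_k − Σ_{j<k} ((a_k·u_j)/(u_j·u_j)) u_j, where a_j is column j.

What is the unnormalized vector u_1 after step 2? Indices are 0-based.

u_1 = (2/5, -4/5)

Step 1: u_0 = a_0 = (4, 2).
Step 2: u_1 = a_1 − (9/10)·u_0 = (2/5, -4/5).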